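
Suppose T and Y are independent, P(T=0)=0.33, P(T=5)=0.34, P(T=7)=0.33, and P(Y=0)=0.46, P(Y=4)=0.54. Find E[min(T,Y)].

1.4472

E[min(T,Y)] = Σ_t Σ_y min(t,y) · P(T=t)P(Y=y)
 = 0·0.1518 + 0·0.1782 + 0·0.1564 + 4·0.1836 + 0·0.1518 + 4·0.1782
 = 0 + 0 + 0 + 0.7344 + 0 + 0.7128
 = 1.4472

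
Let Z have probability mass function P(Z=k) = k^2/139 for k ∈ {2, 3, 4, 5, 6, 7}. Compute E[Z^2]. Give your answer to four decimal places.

33.6331

E[Z^2] = Σ z^2·P(Z=z)
 = 4·4/139 + 9·9/139 + 16·16/139 + 25·25/139 + 36·36/139 + 49·49/139
 = 16/139 + 81/139 + 256/139 + 625/139 + 1296/139 + 2401/139
 = 4675/139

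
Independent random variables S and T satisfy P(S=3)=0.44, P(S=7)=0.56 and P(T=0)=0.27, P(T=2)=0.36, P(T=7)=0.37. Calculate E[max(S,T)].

5.8912

E[max(S,T)] = Σ_s Σ_t max(s,t) · P(S=s)P(T=t)
 = 3·0.1188 + 3·0.1584 + 7·0.1628 + 7·0.1512 + 7·0.2016 + 7·0.2072
 = 0.3564 + 0.4752 + 1.1396 + 1.0584 + 1.4112 + 1.4504
 = 5.8912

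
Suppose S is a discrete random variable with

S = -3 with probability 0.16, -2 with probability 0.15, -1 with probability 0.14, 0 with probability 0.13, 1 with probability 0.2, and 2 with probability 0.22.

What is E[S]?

E[S] = Σ s·P(S=s)
 = (-3)·0.16 + (-2)·0.15 + (-1)·0.14 + 0·0.13 + 1·0.2 + 2·0.22
 = (-0.48) + (-0.3) + (-0.14) + 0 + 0.2 + 0.44
 = -0.28

-0.28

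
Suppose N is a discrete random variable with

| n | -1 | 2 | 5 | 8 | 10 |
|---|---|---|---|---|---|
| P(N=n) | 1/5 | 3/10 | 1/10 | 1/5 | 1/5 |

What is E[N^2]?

E[N^2] = Σ n^2·P(N=n)
 = 1·1/5 + 4·3/10 + 25·1/10 + 64·1/5 + 100·1/5
 = 1/5 + 6/5 + 5/2 + 64/5 + 20
 = 367/10

36.7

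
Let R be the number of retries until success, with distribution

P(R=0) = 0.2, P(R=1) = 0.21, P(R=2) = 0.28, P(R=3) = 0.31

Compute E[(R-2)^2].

1.32

E[(R-2)^2] = Σ (r-2)^2·P(R=r)
 = 4·0.2 + 1·0.21 + 0·0.28 + 1·0.31
 = 0.8 + 0.21 + 0 + 0.31
 = 1.32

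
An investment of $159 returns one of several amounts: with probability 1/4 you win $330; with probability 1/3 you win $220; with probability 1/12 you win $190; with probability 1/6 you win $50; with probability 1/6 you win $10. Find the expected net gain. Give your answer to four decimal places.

E[payout] = 330·1/4 + 220·1/3 + 190·1/12 + 50·1/6 + 10·1/6
 = 165/2 + 220/3 + 95/6 + 25/3 + 5/3
 = 545/3
Net = 545/3 - 159 = 68/3

22.6667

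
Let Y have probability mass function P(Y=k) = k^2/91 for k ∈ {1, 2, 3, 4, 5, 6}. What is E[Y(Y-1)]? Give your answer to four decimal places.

20.1538

E[Y(Y-1)] = Σ y(y-1)·P(Y=y)
 = 0·1/91 + 2·4/91 + 6·9/91 + 12·16/91 + 20·25/91 + 30·36/91
 = 0 + 8/91 + 54/91 + 192/91 + 500/91 + 1080/91
 = 262/13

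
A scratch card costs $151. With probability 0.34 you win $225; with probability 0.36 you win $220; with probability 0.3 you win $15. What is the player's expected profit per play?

E[payout] = 225·0.34 + 220·0.36 + 15·0.3
 = 76.5 + 79.2 + 4.5
 = 160.2
Net = 160.2 - 151 = 9.2

9.2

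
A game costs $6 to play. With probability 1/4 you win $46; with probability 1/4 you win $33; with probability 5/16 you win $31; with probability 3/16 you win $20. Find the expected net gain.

E[payout] = 46·1/4 + 33·1/4 + 31·5/16 + 20·3/16
 = 23/2 + 33/4 + 155/16 + 15/4
 = 531/16
Net = 531/16 - 6 = 435/16

27.1875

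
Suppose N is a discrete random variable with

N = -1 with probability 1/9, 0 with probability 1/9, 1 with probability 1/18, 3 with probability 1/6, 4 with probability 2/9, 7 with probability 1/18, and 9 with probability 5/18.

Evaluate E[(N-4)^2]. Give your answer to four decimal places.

E[(N-4)^2] = Σ (n-4)^2·P(N=n)
 = 25·1/9 + 16·1/9 + 9·1/18 + 1·1/6 + 0·2/9 + 9·1/18 + 25·5/18
 = 25/9 + 16/9 + 1/2 + 1/6 + 0 + 1/2 + 125/18
 = 38/3

12.6667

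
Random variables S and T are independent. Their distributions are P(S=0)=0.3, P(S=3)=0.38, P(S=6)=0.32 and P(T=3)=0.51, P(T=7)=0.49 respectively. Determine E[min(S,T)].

E[min(S,T)] = Σ_s Σ_t min(s,t) · P(S=s)P(T=t)
 = 0·0.153 + 0·0.147 + 3·0.1938 + 3·0.1862 + 3·0.1632 + 6·0.1568
 = 0 + 0 + 0.5814 + 0.5586 + 0.4896 + 0.9408
 = 2.5704

2.5704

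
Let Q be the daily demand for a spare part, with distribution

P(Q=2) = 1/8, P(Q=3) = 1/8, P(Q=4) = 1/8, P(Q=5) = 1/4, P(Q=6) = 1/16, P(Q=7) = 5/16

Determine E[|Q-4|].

1.6875

E[|Q-4|] = Σ |q-4|·P(Q=q)
 = 2·1/8 + 1·1/8 + 0·1/8 + 1·1/4 + 2·1/16 + 3·5/16
 = 1/4 + 1/8 + 0 + 1/4 + 1/8 + 15/16
 = 27/16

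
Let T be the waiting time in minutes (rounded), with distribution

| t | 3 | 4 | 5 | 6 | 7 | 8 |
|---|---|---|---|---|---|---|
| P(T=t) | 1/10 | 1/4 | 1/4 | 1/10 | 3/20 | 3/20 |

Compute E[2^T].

E[2^T] = Σ 2^t·P(T=t)
 = 8·1/10 + 16·1/4 + 32·1/4 + 64·1/10 + 128·3/20 + 256·3/20
 = 4/5 + 4 + 8 + 32/5 + 96/5 + 192/5
 = 384/5

76.8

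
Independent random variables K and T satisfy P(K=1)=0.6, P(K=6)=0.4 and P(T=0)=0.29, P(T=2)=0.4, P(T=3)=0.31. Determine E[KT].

5.19

E[KT] = Σ_k Σ_t kt · P(K=k)P(T=t)
 = 0·0.174 + 2·0.24 + 3·0.186 + 0·0.116 + 12·0.16 + 18·0.124
 = 0 + 0.48 + 0.558 + 0 + 1.92 + 2.232
 = 5.19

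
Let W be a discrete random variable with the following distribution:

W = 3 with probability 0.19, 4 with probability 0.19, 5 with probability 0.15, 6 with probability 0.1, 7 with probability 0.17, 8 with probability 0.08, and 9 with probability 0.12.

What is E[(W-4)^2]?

6.55

E[(W-4)^2] = Σ (w-4)^2·P(W=w)
 = 1·0.19 + 0·0.19 + 1·0.15 + 4·0.1 + 9·0.17 + 16·0.08 + 25·0.12
 = 0.19 + 0 + 0.15 + 0.4 + 1.53 + 1.28 + 3
 = 6.55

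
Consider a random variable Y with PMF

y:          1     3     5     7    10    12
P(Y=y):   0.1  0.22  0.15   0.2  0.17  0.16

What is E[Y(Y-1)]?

49.14

E[Y(Y-1)] = Σ y(y-1)·P(Y=y)
 = 0·0.1 + 6·0.22 + 20·0.15 + 42·0.2 + 90·0.17 + 132·0.16
 = 0 + 1.32 + 3 + 8.4 + 15.3 + 21.12
 = 49.14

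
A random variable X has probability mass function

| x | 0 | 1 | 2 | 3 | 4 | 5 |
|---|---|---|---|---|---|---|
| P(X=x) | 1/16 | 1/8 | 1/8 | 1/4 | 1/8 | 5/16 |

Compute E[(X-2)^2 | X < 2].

2

P(X < 2) = 1/16 + 1/8 = 3/16.
E[(X-2)^2 | X < 2] = [4·1/16 + 1·1/8] / (3/16)
 = 3/8 / (3/16)
 = 2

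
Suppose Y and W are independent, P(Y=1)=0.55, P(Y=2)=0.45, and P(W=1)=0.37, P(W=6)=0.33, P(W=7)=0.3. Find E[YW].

E[YW] = Σ_y Σ_w yw · P(Y=y)P(W=w)
 = 1·0.2035 + 6·0.1815 + 7·0.165 + 2·0.1665 + 12·0.1485 + 14·0.135
 = 0.2035 + 1.089 + 1.155 + 0.333 + 1.782 + 1.89
 = 6.4525

6.4525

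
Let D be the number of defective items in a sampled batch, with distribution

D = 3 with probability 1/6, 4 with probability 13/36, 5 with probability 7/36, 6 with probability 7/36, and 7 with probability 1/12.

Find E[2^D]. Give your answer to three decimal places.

36.444

E[2^D] = Σ 2^d·P(D=d)
 = 8·1/6 + 16·13/36 + 32·7/36 + 64·7/36 + 128·1/12
 = 4/3 + 52/9 + 56/9 + 112/9 + 32/3
 = 328/9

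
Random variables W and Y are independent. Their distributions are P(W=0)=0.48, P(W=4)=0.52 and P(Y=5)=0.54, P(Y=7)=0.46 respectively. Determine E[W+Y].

8

E[W+Y] = Σ_w Σ_y (w+y) · P(W=w)P(Y=y)
 = 5·0.2592 + 7·0.2208 + 9·0.2808 + 11·0.2392
 = 1.296 + 1.5456 + 2.5272 + 2.6312
 = 8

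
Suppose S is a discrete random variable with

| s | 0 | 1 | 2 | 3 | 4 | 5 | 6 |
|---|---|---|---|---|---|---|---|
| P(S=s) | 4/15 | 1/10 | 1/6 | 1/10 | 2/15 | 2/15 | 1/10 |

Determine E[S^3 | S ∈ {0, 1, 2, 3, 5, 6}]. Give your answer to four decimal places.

P(S ∈ {0, 1, 2, 3, 5, 6}) = 4/15 + 1/10 + 1/6 + 1/10 + 2/15 + 1/10 = 13/15.
E[S^3 | S ∈ {0, 1, 2, 3, 5, 6}] = [0·4/15 + 1·1/10 + 8·1/6 + 27·1/10 + 125·2/15 + 216·1/10] / (13/15)
 = 212/5 / (13/15)
 = 636/13

48.9231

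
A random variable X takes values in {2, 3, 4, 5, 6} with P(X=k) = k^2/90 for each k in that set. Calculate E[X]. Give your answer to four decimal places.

4.8889

E[X] = Σ x·P(X=x)
 = 2·2/45 + 3·1/10 + 4·8/45 + 5·5/18 + 6·2/5
 = 4/45 + 3/10 + 32/45 + 25/18 + 12/5
 = 44/9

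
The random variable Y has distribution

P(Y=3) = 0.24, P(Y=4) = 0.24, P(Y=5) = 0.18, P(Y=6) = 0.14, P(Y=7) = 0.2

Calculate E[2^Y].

E[2^Y] = Σ 2^y·P(Y=y)
 = 8·0.24 + 16·0.24 + 32·0.18 + 64·0.14 + 128·0.2
 = 1.92 + 3.84 + 5.76 + 8.96 + 25.6
 = 46.08

46.08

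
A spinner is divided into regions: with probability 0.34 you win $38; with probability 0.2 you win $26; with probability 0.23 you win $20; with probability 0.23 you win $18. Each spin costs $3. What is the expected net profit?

E[payout] = 38·0.34 + 26·0.2 + 20·0.23 + 18·0.23
 = 12.92 + 5.2 + 4.6 + 4.14
 = 26.86
Net = 26.86 - 3 = 23.86

23.86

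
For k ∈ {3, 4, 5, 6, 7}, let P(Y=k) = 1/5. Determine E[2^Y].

E[2^Y] = Σ 2^y·P(Y=y)
 = 8·1/5 + 16·1/5 + 32·1/5 + 64·1/5 + 128·1/5
 = 8/5 + 16/5 + 32/5 + 64/5 + 128/5
 = 248/5

49.6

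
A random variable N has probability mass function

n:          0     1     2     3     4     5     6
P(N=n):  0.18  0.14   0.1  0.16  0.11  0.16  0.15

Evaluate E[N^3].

E[N^3] = Σ n^3·P(N=n)
 = 0·0.18 + 1·0.14 + 8·0.1 + 27·0.16 + 64·0.11 + 125·0.16 + 216·0.15
 = 0 + 0.14 + 0.8 + 4.32 + 7.04 + 20 + 32.4
 = 64.7

64.7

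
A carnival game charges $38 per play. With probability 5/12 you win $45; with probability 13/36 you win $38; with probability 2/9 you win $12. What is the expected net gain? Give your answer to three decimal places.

-2.861

E[payout] = 45·5/12 + 38·13/36 + 12·2/9
 = 75/4 + 247/18 + 8/3
 = 1265/36
Net = 1265/36 - 38 = -103/36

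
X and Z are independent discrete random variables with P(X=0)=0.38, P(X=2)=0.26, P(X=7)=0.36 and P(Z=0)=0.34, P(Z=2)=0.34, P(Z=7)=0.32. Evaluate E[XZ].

8.8768

E[XZ] = Σ_x Σ_z xz · P(X=x)P(Z=z)
 = 0·0.1292 + 0·0.1292 + 0·0.1216 + 0·0.0884 + 4·0.0884 + 14·0.0832 + 0·0.1224 + 14·0.1224 + 49·0.1152
 = 0 + 0 + 0 + 0 + 0.3536 + 1.1648 + 0 + 1.7136 + 5.6448
 = 8.8768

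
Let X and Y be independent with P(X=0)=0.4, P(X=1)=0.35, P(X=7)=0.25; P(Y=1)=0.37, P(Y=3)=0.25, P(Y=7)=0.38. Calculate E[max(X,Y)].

4.585

E[max(X,Y)] = Σ_x Σ_y max(x,y) · P(X=x)P(Y=y)
 = 1·0.148 + 3·0.1 + 7·0.152 + 1·0.1295 + 3·0.0875 + 7·0.133 + 7·0.0925 + 7·0.0625 + 7·0.095
 = 0.148 + 0.3 + 1.064 + 0.1295 + 0.2625 + 0.931 + 0.6475 + 0.4375 + 0.665
 = 4.585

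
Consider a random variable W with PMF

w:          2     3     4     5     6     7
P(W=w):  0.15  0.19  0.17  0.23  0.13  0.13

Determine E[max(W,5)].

5.39

E[max(W,5)] = Σ max(w,5)·P(W=w)
 = 5·0.15 + 5·0.19 + 5·0.17 + 5·0.23 + 6·0.13 + 7·0.13
 = 0.75 + 0.95 + 0.85 + 1.15 + 0.78 + 0.91
 = 5.39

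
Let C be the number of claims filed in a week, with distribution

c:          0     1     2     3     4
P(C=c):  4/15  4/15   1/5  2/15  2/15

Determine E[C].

1.6

E[C] = Σ c·P(C=c)
 = 0·4/15 + 1·4/15 + 2·1/5 + 3·2/15 + 4·2/15
 = 0 + 4/15 + 2/5 + 2/5 + 8/15
 = 8/5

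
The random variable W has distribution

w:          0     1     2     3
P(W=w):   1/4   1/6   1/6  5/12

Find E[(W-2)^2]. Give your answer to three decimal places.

1.583

E[(W-2)^2] = Σ (w-2)^2·P(W=w)
 = 4·1/4 + 1·1/6 + 0·1/6 + 1·5/12
 = 1 + 1/6 + 0 + 5/12
 = 19/12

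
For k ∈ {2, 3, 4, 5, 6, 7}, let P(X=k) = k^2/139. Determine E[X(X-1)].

28

E[X(X-1)] = Σ x(x-1)·P(X=x)
 = 2·4/139 + 6·9/139 + 12·16/139 + 20·25/139 + 30·36/139 + 42·49/139
 = 8/139 + 54/139 + 192/139 + 500/139 + 1080/139 + 2058/139
 = 28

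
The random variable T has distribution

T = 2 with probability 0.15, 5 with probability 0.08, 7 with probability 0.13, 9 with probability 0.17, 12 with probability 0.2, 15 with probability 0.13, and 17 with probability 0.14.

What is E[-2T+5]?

-14.74

E[-2T+5] = Σ (-2t+5)·P(T=t)
 = 1·0.15 + (-5)·0.08 + (-9)·0.13 + (-13)·0.17 + (-19)·0.2 + (-25)·0.13 + (-29)·0.14
 = 0.15 + (-0.4) + (-1.17) + (-2.21) + (-3.8) + (-3.25) + (-4.06)
 = -14.74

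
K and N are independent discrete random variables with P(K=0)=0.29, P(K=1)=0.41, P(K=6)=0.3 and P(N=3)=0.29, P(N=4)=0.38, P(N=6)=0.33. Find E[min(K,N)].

E[min(K,N)] = Σ_k Σ_n min(k,n) · P(K=k)P(N=n)
 = 0·0.0841 + 0·0.1102 + 0·0.0957 + 1·0.1189 + 1·0.1558 + 1·0.1353 + 3·0.087 + 4·0.114 + 6·0.099
 = 0 + 0 + 0 + 0.1189 + 0.1558 + 0.1353 + 0.261 + 0.456 + 0.594
 = 1.721

1.721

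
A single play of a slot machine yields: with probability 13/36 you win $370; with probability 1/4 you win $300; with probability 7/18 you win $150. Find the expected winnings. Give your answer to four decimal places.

E[payout] = 370·13/36 + 300·1/4 + 150·7/18
 = 2405/18 + 75 + 175/3
 = 4805/18

266.9444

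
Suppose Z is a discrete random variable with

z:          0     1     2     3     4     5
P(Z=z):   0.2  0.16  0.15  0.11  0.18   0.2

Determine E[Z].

2.51

E[Z] = Σ z·P(Z=z)
 = 0·0.2 + 1·0.16 + 2·0.15 + 3·0.11 + 4·0.18 + 5·0.2
 = 0 + 0.16 + 0.3 + 0.33 + 0.72 + 1
 = 2.51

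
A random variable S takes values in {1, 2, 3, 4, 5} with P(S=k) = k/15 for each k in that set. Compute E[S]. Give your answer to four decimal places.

3.6667

E[S] = Σ s·P(S=s)
 = 1·1/15 + 2·2/15 + 3·1/5 + 4·4/15 + 5·1/3
 = 1/15 + 4/15 + 3/5 + 16/15 + 5/3
 = 11/3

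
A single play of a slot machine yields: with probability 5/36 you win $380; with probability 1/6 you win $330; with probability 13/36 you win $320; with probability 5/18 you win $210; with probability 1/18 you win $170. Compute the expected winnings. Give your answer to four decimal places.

E[payout] = 380·5/36 + 330·1/6 + 320·13/36 + 210·5/18 + 170·1/18
 = 475/9 + 55 + 1040/9 + 175/3 + 85/9
 = 2620/9

291.1111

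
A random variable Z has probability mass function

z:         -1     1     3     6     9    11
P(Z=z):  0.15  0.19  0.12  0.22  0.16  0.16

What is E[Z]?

4.92

E[Z] = Σ z·P(Z=z)
 = (-1)·0.15 + 1·0.19 + 3·0.12 + 6·0.22 + 9·0.16 + 11·0.16
 = (-0.15) + 0.19 + 0.36 + 1.32 + 1.44 + 1.76
 = 4.92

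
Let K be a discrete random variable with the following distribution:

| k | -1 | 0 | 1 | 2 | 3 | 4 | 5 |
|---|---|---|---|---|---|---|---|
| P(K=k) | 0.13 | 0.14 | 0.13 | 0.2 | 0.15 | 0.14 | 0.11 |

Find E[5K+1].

10.8

E[5K+1] = Σ (5k+1)·P(K=k)
 = (-4)·0.13 + 1·0.14 + 6·0.13 + 11·0.2 + 16·0.15 + 21·0.14 + 26·0.11
 = (-0.52) + 0.14 + 0.78 + 2.2 + 2.4 + 2.94 + 2.86
 = 10.8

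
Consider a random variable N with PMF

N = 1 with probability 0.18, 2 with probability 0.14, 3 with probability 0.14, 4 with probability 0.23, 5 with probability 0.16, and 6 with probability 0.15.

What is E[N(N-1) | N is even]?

P(N is even) = 0.14 + 0.23 + 0.15 = 0.52.
E[N(N-1) | N is even] = [2·0.14 + 12·0.23 + 30·0.15] / 0.52
 = 7.54 / 0.52
 = 29/2

14.5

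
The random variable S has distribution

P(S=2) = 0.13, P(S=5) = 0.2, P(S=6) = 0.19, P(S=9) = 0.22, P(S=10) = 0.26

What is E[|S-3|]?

E[|S-3|] = Σ |s-3|·P(S=s)
 = 1·0.13 + 2·0.2 + 3·0.19 + 6·0.22 + 7·0.26
 = 0.13 + 0.4 + 0.57 + 1.32 + 1.82
 = 4.24

4.24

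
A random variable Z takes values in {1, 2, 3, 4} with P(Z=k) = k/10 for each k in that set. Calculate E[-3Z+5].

E[-3Z+5] = Σ (-3z+5)·P(Z=z)
 = 2·1/10 + (-1)·1/5 + (-4)·3/10 + (-7)·2/5
 = 1/5 + (-1/5) + (-6/5) + (-14/5)
 = -4

-4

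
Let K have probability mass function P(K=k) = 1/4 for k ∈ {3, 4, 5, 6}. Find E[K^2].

21.5

E[K^2] = Σ k^2·P(K=k)
 = 9·1/4 + 16·1/4 + 25·1/4 + 36·1/4
 = 9/4 + 4 + 25/4 + 9
 = 43/2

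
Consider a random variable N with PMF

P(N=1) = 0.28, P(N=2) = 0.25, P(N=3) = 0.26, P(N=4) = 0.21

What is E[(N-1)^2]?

3.18

E[(N-1)^2] = Σ (n-1)^2·P(N=n)
 = 0·0.28 + 1·0.25 + 4·0.26 + 9·0.21
 = 0 + 0.25 + 1.04 + 1.89
 = 3.18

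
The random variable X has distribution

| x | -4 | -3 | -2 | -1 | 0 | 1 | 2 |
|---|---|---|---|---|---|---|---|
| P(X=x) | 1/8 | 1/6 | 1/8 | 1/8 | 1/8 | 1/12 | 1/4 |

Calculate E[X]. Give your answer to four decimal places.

-0.7917

E[X] = Σ x·P(X=x)
 = (-4)·1/8 + (-3)·1/6 + (-2)·1/8 + (-1)·1/8 + 0·1/8 + 1·1/12 + 2·1/4
 = (-1/2) + (-1/2) + (-1/4) + (-1/8) + 0 + 1/12 + 1/2
 = -19/24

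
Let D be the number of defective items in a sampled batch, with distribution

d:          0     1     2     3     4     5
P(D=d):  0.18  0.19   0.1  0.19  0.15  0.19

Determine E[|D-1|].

1.87

E[|D-1|] = Σ |d-1|·P(D=d)
 = 1·0.18 + 0·0.19 + 1·0.1 + 2·0.19 + 3·0.15 + 4·0.19
 = 0.18 + 0 + 0.1 + 0.38 + 0.45 + 0.76
 = 1.87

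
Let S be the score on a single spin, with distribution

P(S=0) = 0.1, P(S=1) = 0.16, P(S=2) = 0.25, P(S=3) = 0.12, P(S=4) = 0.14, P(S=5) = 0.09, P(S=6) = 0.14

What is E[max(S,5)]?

5.14

E[max(S,5)] = Σ max(s,5)·P(S=s)
 = 5·0.1 + 5·0.16 + 5·0.25 + 5·0.12 + 5·0.14 + 5·0.09 + 6·0.14
 = 0.5 + 0.8 + 1.25 + 0.6 + 0.7 + 0.45 + 0.84
 = 5.14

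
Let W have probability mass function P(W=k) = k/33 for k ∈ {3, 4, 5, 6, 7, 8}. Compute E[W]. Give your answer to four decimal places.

E[W] = Σ w·P(W=w)
 = 3·1/11 + 4·4/33 + 5·5/33 + 6·2/11 + 7·7/33 + 8·8/33
 = 3/11 + 16/33 + 25/33 + 12/11 + 49/33 + 64/33
 = 199/33

6.0303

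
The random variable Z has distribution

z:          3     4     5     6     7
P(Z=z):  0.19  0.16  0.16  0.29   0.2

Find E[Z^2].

E[Z^2] = Σ z^2·P(Z=z)
 = 9·0.19 + 16·0.16 + 25·0.16 + 36·0.29 + 49·0.2
 = 1.71 + 2.56 + 4 + 10.44 + 9.8
 = 28.51

28.51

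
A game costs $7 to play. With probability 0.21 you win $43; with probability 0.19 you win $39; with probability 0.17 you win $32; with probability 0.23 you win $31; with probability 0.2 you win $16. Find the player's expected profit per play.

25.21

E[payout] = 43·0.21 + 39·0.19 + 32·0.17 + 31·0.23 + 16·0.2
 = 9.03 + 7.41 + 5.44 + 7.13 + 3.2
 = 32.21
Net = 32.21 - 7 = 25.21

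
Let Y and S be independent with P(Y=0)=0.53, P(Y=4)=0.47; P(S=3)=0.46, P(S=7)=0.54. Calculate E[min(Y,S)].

1.6638

E[min(Y,S)] = Σ_y Σ_s min(y,s) · P(Y=y)P(S=s)
 = 0·0.2438 + 0·0.2862 + 3·0.2162 + 4·0.2538
 = 0 + 0 + 0.6486 + 1.0152
 = 1.6638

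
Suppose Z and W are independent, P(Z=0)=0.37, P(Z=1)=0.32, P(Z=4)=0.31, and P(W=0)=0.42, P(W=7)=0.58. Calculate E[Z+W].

E[Z+W] = Σ_z Σ_w (z+w) · P(Z=z)P(W=w)
 = 0·0.1554 + 7·0.2146 + 1·0.1344 + 8·0.1856 + 4·0.1302 + 11·0.1798
 = 0 + 1.5022 + 0.1344 + 1.4848 + 0.5208 + 1.9778
 = 5.62

5.62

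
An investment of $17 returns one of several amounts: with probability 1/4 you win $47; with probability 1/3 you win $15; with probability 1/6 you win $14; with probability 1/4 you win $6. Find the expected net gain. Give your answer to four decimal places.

3.5833

E[payout] = 47·1/4 + 15·1/3 + 14·1/6 + 6·1/4
 = 47/4 + 5 + 7/3 + 3/2
 = 247/12
Net = 247/12 - 17 = 43/12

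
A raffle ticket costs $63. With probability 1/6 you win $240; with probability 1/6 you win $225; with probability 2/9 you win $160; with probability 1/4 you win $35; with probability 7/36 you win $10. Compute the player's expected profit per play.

E[payout] = 240·1/6 + 225·1/6 + 160·2/9 + 35·1/4 + 10·7/36
 = 40 + 75/2 + 320/9 + 35/4 + 35/18
 = 495/4
Net = 495/4 - 63 = 243/4

60.75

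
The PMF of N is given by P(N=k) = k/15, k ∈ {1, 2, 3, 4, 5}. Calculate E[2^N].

17.2

E[2^N] = Σ 2^n·P(N=n)
 = 2·1/15 + 4·2/15 + 8·1/5 + 16·4/15 + 32·1/3
 = 2/15 + 8/15 + 8/5 + 64/15 + 32/3
 = 86/5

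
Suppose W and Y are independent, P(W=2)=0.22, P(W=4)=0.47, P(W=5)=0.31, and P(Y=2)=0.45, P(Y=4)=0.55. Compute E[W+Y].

6.97

E[W+Y] = Σ_w Σ_y (w+y) · P(W=w)P(Y=y)
 = 4·0.099 + 6·0.121 + 6·0.2115 + 8·0.2585 + 7·0.1395 + 9·0.1705
 = 0.396 + 0.726 + 1.269 + 2.068 + 0.9765 + 1.5345
 = 6.97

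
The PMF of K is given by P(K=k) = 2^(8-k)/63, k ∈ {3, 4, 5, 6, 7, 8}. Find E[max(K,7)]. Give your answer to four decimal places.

7.0159

E[max(K,7)] = Σ max(k,7)·P(K=k)
 = 7·32/63 + 7·16/63 + 7·8/63 + 7·4/63 + 7·2/63 + 8·1/63
 = 32/9 + 16/9 + 8/9 + 4/9 + 2/9 + 8/63
 = 442/63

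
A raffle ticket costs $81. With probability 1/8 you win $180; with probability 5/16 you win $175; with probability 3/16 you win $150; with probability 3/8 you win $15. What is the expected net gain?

E[payout] = 180·1/8 + 175·5/16 + 150·3/16 + 15·3/8
 = 45/2 + 875/16 + 225/8 + 45/8
 = 1775/16
Net = 1775/16 - 81 = 479/16

29.9375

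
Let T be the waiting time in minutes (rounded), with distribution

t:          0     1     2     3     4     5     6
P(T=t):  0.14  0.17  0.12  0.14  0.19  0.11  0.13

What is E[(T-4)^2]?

E[(T-4)^2] = Σ (t-4)^2·P(T=t)
 = 16·0.14 + 9·0.17 + 4·0.12 + 1·0.14 + 0·0.19 + 1·0.11 + 4·0.13
 = 2.24 + 1.53 + 0.48 + 0.14 + 0 + 0.11 + 0.52
 = 5.02

5.02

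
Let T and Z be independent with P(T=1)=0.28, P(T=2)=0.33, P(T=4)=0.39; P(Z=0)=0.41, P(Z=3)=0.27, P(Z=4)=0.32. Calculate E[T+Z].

E[T+Z] = Σ_t Σ_z (t+z) · P(T=t)P(Z=z)
 = 1·0.1148 + 4·0.0756 + 5·0.0896 + 2·0.1353 + 5·0.0891 + 6·0.1056 + 4·0.1599 + 7·0.1053 + 8·0.1248
 = 0.1148 + 0.3024 + 0.448 + 0.2706 + 0.4455 + 0.6336 + 0.6396 + 0.7371 + 0.9984
 = 4.59

4.59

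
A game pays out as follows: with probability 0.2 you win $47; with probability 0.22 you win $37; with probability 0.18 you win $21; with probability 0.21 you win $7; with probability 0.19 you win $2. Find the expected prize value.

23.17

E[payout] = 47·0.2 + 37·0.22 + 21·0.18 + 7·0.21 + 2·0.19
 = 9.4 + 8.14 + 3.78 + 1.47 + 0.38
 = 23.17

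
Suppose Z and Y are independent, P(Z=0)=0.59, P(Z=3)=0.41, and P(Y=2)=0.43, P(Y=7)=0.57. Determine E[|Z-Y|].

3.9726

E[|Z-Y|] = Σ_z Σ_y |z-y| · P(Z=z)P(Y=y)
 = 2·0.2537 + 7·0.3363 + 1·0.1763 + 4·0.2337
 = 0.5074 + 2.3541 + 0.1763 + 0.9348
 = 3.9726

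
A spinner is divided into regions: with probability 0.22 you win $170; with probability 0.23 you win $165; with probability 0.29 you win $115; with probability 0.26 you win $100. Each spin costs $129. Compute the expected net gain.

5.7

E[payout] = 170·0.22 + 165·0.23 + 115·0.29 + 100·0.26
 = 37.4 + 37.95 + 33.35 + 26
 = 134.7
Net = 134.7 - 129 = 5.7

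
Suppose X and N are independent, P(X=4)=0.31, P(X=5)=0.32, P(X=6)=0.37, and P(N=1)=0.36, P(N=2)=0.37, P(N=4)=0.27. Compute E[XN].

E[XN] = Σ_x Σ_n xn · P(X=x)P(N=n)
 = 4·0.1116 + 8·0.1147 + 16·0.0837 + 5·0.1152 + 10·0.1184 + 20·0.0864 + 6·0.1332 + 12·0.1369 + 24·0.0999
 = 0.4464 + 0.9176 + 1.3392 + 0.576 + 1.184 + 1.728 + 0.7992 + 1.6428 + 2.3976
 = 11.0308

11.0308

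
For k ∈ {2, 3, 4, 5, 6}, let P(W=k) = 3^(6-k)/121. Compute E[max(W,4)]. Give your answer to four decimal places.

4.0413

E[max(W,4)] = Σ max(w,4)·P(W=w)
 = 4·81/121 + 4·27/121 + 4·9/121 + 5·3/121 + 6·1/121
 = 324/121 + 108/121 + 36/121 + 15/121 + 6/121
 = 489/121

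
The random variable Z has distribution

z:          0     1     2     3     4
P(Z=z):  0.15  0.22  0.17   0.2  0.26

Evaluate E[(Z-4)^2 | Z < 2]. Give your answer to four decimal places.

P(Z < 2) = 0.15 + 0.22 = 0.37.
E[(Z-4)^2 | Z < 2] = [16·0.15 + 9·0.22] / 0.37
 = 4.38 / 0.37
 = 438/37

11.8378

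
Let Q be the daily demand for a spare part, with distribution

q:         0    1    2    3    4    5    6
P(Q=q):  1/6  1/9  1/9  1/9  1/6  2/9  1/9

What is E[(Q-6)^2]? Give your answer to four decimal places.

12.4444

E[(Q-6)^2] = Σ (q-6)^2·P(Q=q)
 = 36·1/6 + 25·1/9 + 16·1/9 + 9·1/9 + 4·1/6 + 1·2/9 + 0·1/9
 = 6 + 25/9 + 16/9 + 1 + 2/3 + 2/9 + 0
 = 112/9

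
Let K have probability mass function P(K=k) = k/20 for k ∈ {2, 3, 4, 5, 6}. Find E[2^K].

32

E[2^K] = Σ 2^k·P(K=k)
 = 4·1/10 + 8·3/20 + 16·1/5 + 32·1/4 + 64·3/10
 = 2/5 + 6/5 + 16/5 + 8 + 96/5
 = 32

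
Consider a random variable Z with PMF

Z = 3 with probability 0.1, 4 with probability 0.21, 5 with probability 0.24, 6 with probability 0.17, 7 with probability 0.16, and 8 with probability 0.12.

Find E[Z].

5.44

E[Z] = Σ z·P(Z=z)
 = 3·0.1 + 4·0.21 + 5·0.24 + 6·0.17 + 7·0.16 + 8·0.12
 = 0.3 + 0.84 + 1.2 + 1.02 + 1.12 + 0.96
 = 5.44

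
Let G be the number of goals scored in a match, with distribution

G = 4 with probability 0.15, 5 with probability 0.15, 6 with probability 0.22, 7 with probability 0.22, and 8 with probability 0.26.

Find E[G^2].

41.49

E[G^2] = Σ g^2·P(G=g)
 = 16·0.15 + 25·0.15 + 36·0.22 + 49·0.22 + 64·0.26
 = 2.4 + 3.75 + 7.92 + 10.78 + 16.64
 = 41.49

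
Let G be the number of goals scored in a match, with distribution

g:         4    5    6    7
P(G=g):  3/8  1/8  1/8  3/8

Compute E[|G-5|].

1.25

E[|G-5|] = Σ |g-5|·P(G=g)
 = 1·3/8 + 0·1/8 + 1·1/8 + 2·3/8
 = 3/8 + 0 + 1/8 + 3/4
 = 5/4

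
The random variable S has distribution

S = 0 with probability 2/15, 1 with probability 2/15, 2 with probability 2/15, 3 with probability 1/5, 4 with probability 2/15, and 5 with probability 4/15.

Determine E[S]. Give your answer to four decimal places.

E[S] = Σ s·P(S=s)
 = 0·2/15 + 1·2/15 + 2·2/15 + 3·1/5 + 4·2/15 + 5·4/15
 = 0 + 2/15 + 4/15 + 3/5 + 8/15 + 4/3
 = 43/15

2.8667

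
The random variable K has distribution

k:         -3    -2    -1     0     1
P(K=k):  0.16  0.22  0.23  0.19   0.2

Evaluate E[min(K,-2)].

-2.16

E[min(K,-2)] = Σ min(k,-2)·P(K=k)
 = (-3)·0.16 + (-2)·0.22 + (-2)·0.23 + (-2)·0.19 + (-2)·0.2
 = (-0.48) + (-0.44) + (-0.46) + (-0.38) + (-0.4)
 = -2.16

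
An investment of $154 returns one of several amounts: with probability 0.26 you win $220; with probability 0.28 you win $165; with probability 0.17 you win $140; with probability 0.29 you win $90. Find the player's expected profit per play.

E[payout] = 220·0.26 + 165·0.28 + 140·0.17 + 90·0.29
 = 57.2 + 46.2 + 23.8 + 26.1
 = 153.3
Net = 153.3 - 154 = -0.7

-0.7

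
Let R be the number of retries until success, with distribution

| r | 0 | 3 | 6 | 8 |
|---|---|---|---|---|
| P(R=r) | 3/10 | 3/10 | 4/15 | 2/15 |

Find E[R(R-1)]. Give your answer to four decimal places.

17.2667

E[R(R-1)] = Σ r(r-1)·P(R=r)
 = 0·3/10 + 6·3/10 + 30·4/15 + 56·2/15
 = 0 + 9/5 + 8 + 112/15
 = 259/15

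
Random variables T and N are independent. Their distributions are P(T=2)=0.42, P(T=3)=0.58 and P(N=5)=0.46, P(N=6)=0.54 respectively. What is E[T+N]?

8.12

E[T+N] = Σ_t Σ_n (t+n) · P(T=t)P(N=n)
 = 7·0.1932 + 8·0.2268 + 8·0.2668 + 9·0.3132
 = 1.3524 + 1.8144 + 2.1344 + 2.8188
 = 8.12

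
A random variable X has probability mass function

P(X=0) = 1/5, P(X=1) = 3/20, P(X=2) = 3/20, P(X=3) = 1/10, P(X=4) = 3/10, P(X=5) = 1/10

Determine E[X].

2.45

E[X] = Σ x·P(X=x)
 = 0·1/5 + 1·3/20 + 2·3/20 + 3·1/10 + 4·3/10 + 5·1/10
 = 0 + 3/20 + 3/10 + 3/10 + 6/5 + 1/2
 = 49/20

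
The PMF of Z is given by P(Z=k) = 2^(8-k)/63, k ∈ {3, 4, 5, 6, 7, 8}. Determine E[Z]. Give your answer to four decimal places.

E[Z] = Σ z·P(Z=z)
 = 3·32/63 + 4·16/63 + 5·8/63 + 6·4/63 + 7·2/63 + 8·1/63
 = 32/21 + 64/63 + 40/63 + 8/21 + 2/9 + 8/63
 = 82/21

3.9048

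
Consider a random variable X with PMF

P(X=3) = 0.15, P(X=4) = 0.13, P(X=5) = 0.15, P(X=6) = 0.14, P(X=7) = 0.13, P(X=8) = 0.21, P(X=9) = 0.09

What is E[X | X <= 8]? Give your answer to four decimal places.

5.6593

P(X <= 8) = 0.15 + 0.13 + 0.15 + 0.14 + 0.13 + 0.21 = 0.91.
E[X | X <= 8] = [3·0.15 + 4·0.13 + 5·0.15 + 6·0.14 + 7·0.13 + 8·0.21] / 0.91
 = 5.15 / 0.91
 = 515/91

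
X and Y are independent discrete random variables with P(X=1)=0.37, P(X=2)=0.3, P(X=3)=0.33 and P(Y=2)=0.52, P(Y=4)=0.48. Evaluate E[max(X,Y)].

3.1316

E[max(X,Y)] = Σ_x Σ_y max(x,y) · P(X=x)P(Y=y)
 = 2·0.1924 + 4·0.1776 + 2·0.156 + 4·0.144 + 3·0.1716 + 4·0.1584
 = 0.3848 + 0.7104 + 0.312 + 0.576 + 0.5148 + 0.6336
 = 3.1316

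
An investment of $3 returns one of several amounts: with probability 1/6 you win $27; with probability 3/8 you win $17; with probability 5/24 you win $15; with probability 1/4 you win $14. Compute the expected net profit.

14.5

E[payout] = 27·1/6 + 17·3/8 + 15·5/24 + 14·1/4
 = 9/2 + 51/8 + 25/8 + 7/2
 = 35/2
Net = 35/2 - 3 = 29/2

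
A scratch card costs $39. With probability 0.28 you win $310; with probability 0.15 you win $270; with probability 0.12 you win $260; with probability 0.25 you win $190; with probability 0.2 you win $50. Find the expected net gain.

177

E[payout] = 310·0.28 + 270·0.15 + 260·0.12 + 190·0.25 + 50·0.2
 = 86.8 + 40.5 + 31.2 + 47.5 + 10
 = 216
Net = 216 - 39 = 177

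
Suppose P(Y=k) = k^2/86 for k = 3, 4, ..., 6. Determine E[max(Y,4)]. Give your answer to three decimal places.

5.128

E[max(Y,4)] = Σ max(y,4)·P(Y=y)
 = 4·9/86 + 4·8/43 + 5·25/86 + 6·18/43
 = 18/43 + 32/43 + 125/86 + 108/43
 = 441/86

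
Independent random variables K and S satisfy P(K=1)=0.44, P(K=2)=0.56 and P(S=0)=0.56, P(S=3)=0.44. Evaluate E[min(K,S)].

E[min(K,S)] = Σ_k Σ_s min(k,s) · P(K=k)P(S=s)
 = 0·0.2464 + 1·0.1936 + 0·0.3136 + 2·0.2464
 = 0 + 0.1936 + 0 + 0.4928
 = 0.6864

0.6864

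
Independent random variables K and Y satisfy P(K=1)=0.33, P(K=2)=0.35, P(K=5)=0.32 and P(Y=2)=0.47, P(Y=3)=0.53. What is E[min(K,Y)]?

1.8396

E[min(K,Y)] = Σ_k Σ_y min(k,y) · P(K=k)P(Y=y)
 = 1·0.1551 + 1·0.1749 + 2·0.1645 + 2·0.1855 + 2·0.1504 + 3·0.1696
 = 0.1551 + 0.1749 + 0.329 + 0.371 + 0.3008 + 0.5088
 = 1.8396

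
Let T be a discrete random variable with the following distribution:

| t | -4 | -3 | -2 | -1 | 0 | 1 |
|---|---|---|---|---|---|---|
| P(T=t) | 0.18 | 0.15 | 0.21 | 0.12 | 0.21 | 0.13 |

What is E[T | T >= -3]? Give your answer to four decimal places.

-1.0488

P(T >= -3) = 0.15 + 0.21 + 0.12 + 0.21 + 0.13 = 0.82.
E[T | T >= -3] = [(-3)·0.15 + (-2)·0.21 + (-1)·0.12 + 0·0.21 + 1·0.13] / 0.82
 = -0.86 / 0.82
 = -43/41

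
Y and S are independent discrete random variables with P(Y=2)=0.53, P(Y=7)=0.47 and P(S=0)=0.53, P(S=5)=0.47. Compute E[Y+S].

6.7

E[Y+S] = Σ_y Σ_s (y+s) · P(Y=y)P(S=s)
 = 2·0.2809 + 7·0.2491 + 7·0.2491 + 12·0.2209
 = 0.5618 + 1.7437 + 1.7437 + 2.6508
 = 6.7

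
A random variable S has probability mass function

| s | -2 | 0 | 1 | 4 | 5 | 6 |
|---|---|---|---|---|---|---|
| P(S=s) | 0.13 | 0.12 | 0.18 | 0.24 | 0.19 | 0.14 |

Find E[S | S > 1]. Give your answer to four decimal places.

4.8246

P(S > 1) = 0.24 + 0.19 + 0.14 = 0.57.
E[S | S > 1] = [4·0.24 + 5·0.19 + 6·0.14] / 0.57
 = 2.75 / 0.57
 = 275/57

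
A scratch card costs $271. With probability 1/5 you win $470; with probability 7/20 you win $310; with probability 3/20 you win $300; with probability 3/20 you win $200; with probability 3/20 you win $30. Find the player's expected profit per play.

E[payout] = 470·1/5 + 310·7/20 + 300·3/20 + 200·3/20 + 30·3/20
 = 94 + 217/2 + 45 + 30 + 9/2
 = 282
Net = 282 - 271 = 11

11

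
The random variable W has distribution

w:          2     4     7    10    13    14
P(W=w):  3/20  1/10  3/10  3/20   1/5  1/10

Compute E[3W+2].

26.9

E[3W+2] = Σ (3w+2)·P(W=w)
 = 8·3/20 + 14·1/10 + 23·3/10 + 32·3/20 + 41·1/5 + 44·1/10
 = 6/5 + 7/5 + 69/10 + 24/5 + 41/5 + 22/5
 = 269/10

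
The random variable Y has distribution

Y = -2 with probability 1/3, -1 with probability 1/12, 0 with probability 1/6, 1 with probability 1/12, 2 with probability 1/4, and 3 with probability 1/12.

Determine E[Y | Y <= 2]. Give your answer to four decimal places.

-0.1818

P(Y <= 2) = 1/3 + 1/12 + 1/6 + 1/12 + 1/4 = 11/12.
E[Y | Y <= 2] = [(-2)·1/3 + (-1)·1/12 + 0·1/6 + 1·1/12 + 2·1/4] / (11/12)
 = -1/6 / (11/12)
 = -2/11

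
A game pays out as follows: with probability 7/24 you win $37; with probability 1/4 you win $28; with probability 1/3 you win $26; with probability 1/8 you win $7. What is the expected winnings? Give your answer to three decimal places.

27.333

E[payout] = 37·7/24 + 28·1/4 + 26·1/3 + 7·1/8
 = 259/24 + 7 + 26/3 + 7/8
 = 82/3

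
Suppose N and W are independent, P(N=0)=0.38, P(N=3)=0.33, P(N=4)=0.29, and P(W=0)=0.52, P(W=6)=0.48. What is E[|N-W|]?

2.966

E[|N-W|] = Σ_n Σ_w |n-w| · P(N=n)P(W=w)
 = 0·0.1976 + 6·0.1824 + 3·0.1716 + 3·0.1584 + 4·0.1508 + 2·0.1392
 = 0 + 1.0944 + 0.5148 + 0.4752 + 0.6032 + 0.2784
 = 2.966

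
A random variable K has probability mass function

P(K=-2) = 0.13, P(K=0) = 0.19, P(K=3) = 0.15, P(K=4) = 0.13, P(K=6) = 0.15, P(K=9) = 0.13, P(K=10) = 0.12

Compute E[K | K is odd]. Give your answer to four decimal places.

5.7857

P(K is odd) = 0.15 + 0.13 = 0.28.
E[K | K is odd] = [3·0.15 + 9·0.13] / 0.28
 = 1.62 / 0.28
 = 81/14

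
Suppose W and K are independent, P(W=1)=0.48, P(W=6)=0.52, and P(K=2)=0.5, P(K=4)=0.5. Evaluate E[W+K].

E[W+K] = Σ_w Σ_k (w+k) · P(W=w)P(K=k)
 = 3·0.24 + 5·0.24 + 8·0.26 + 10·0.26
 = 0.72 + 1.2 + 2.08 + 2.6
 = 6.6

6.6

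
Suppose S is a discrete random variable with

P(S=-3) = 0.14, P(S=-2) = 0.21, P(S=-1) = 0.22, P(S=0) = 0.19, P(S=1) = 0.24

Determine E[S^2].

E[S^2] = Σ s^2·P(S=s)
 = 9·0.14 + 4·0.21 + 1·0.22 + 0·0.19 + 1·0.24
 = 1.26 + 0.84 + 0.22 + 0 + 0.24
 = 2.56

2.56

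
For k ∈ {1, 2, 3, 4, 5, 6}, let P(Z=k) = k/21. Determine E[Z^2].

21

E[Z^2] = Σ z^2·P(Z=z)
 = 1·1/21 + 4·2/21 + 9·1/7 + 16·4/21 + 25·5/21 + 36·2/7
 = 1/21 + 8/21 + 9/7 + 64/21 + 125/21 + 72/7
 = 21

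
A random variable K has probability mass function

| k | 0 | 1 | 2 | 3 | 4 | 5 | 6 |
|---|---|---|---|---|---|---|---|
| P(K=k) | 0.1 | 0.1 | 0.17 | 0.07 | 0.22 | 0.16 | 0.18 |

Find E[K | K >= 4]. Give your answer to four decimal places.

4.9286

P(K >= 4) = 0.22 + 0.16 + 0.18 = 0.56.
E[K | K >= 4] = [4·0.22 + 5·0.16 + 6·0.18] / 0.56
 = 2.76 / 0.56
 = 69/14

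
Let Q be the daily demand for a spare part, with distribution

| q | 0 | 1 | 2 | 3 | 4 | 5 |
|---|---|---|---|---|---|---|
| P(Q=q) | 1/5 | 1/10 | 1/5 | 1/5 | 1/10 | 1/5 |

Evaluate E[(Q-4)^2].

5.3

E[(Q-4)^2] = Σ (q-4)^2·P(Q=q)
 = 16·1/5 + 9·1/10 + 4·1/5 + 1·1/5 + 0·1/10 + 1·1/5
 = 16/5 + 9/10 + 4/5 + 1/5 + 0 + 1/5
 = 53/10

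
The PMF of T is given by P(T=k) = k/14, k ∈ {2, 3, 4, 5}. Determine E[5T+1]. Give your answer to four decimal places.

E[5T+1] = Σ (5t+1)·P(T=t)
 = 11·1/7 + 16·3/14 + 21·2/7 + 26·5/14
 = 11/7 + 24/7 + 6 + 65/7
 = 142/7

20.2857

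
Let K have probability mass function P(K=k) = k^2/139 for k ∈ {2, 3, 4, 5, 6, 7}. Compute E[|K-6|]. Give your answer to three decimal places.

1.072

E[|K-6|] = Σ |k-6|·P(K=k)
 = 4·4/139 + 3·9/139 + 2·16/139 + 1·25/139 + 0·36/139 + 1·49/139
 = 16/139 + 27/139 + 32/139 + 25/139 + 0 + 49/139
 = 149/139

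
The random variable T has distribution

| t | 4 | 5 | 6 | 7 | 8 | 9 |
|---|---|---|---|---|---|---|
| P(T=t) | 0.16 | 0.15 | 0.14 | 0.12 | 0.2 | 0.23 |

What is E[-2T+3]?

E[-2T+3] = Σ (-2t+3)·P(T=t)
 = (-5)·0.16 + (-7)·0.15 + (-9)·0.14 + (-11)·0.12 + (-13)·0.2 + (-15)·0.23
 = (-0.8) + (-1.05) + (-1.26) + (-1.32) + (-2.6) + (-3.45)
 = -10.48

-10.48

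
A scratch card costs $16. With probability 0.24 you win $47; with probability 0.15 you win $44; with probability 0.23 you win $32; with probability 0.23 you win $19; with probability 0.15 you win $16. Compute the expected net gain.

16.01

E[payout] = 47·0.24 + 44·0.15 + 32·0.23 + 19·0.23 + 16·0.15
 = 11.28 + 6.6 + 7.36 + 4.37 + 2.4
 = 32.01
Net = 32.01 - 16 = 16.01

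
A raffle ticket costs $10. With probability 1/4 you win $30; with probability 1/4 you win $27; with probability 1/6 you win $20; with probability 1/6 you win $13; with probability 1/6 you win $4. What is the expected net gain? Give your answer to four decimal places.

10.4167

E[payout] = 30·1/4 + 27·1/4 + 20·1/6 + 13·1/6 + 4·1/6
 = 15/2 + 27/4 + 10/3 + 13/6 + 2/3
 = 245/12
Net = 245/12 - 10 = 125/12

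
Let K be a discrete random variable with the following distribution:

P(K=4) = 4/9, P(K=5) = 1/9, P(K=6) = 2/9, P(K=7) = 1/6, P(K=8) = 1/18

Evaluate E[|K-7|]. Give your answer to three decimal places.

1.833

E[|K-7|] = Σ |k-7|·P(K=k)
 = 3·4/9 + 2·1/9 + 1·2/9 + 0·1/6 + 1·1/18
 = 4/3 + 2/9 + 2/9 + 0 + 1/18
 = 11/6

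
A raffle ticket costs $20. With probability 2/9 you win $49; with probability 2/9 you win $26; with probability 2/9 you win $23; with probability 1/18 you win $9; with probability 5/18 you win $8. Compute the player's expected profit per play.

E[payout] = 49·2/9 + 26·2/9 + 23·2/9 + 9·1/18 + 8·5/18
 = 98/9 + 52/9 + 46/9 + 1/2 + 20/9
 = 49/2
Net = 49/2 - 20 = 9/2

4.5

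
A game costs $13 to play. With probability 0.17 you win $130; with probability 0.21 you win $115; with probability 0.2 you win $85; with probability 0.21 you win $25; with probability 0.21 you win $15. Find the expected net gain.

58.65

E[payout] = 130·0.17 + 115·0.21 + 85·0.2 + 25·0.21 + 15·0.21
 = 22.1 + 24.15 + 17 + 5.25 + 3.15
 = 71.65
Net = 71.65 - 13 = 58.65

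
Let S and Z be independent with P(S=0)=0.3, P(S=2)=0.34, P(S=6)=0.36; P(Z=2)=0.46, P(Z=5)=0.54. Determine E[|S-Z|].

2.4936

E[|S-Z|] = Σ_s Σ_z |s-z| · P(S=s)P(Z=z)
 = 2·0.138 + 5·0.162 + 0·0.1564 + 3·0.1836 + 4·0.1656 + 1·0.1944
 = 0.276 + 0.81 + 0 + 0.5508 + 0.6624 + 0.1944
 = 2.4936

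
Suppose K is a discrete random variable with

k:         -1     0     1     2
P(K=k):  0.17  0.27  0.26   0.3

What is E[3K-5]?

-2.93

E[3K-5] = Σ (3k-5)·P(K=k)
 = (-8)·0.17 + (-5)·0.27 + (-2)·0.26 + 1·0.3
 = (-1.36) + (-1.35) + (-0.52) + 0.3
 = -2.93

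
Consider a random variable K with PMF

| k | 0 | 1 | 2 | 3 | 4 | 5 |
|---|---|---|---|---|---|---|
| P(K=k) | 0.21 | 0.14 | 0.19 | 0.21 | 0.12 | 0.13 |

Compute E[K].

E[K] = Σ k·P(K=k)
 = 0·0.21 + 1·0.14 + 2·0.19 + 3·0.21 + 4·0.12 + 5·0.13
 = 0 + 0.14 + 0.38 + 0.63 + 0.48 + 0.65
 = 2.28

2.28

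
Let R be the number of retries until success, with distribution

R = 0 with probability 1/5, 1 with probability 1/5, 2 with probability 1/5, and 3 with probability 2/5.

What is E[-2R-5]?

E[-2R-5] = Σ (-2r-5)·P(R=r)
 = (-5)·1/5 + (-7)·1/5 + (-9)·1/5 + (-11)·2/5
 = (-1) + (-7/5) + (-9/5) + (-22/5)
 = -43/5

-8.6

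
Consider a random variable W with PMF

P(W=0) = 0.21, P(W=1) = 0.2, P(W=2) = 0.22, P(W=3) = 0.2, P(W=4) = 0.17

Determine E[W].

E[W] = Σ w·P(W=w)
 = 0·0.21 + 1·0.2 + 2·0.22 + 3·0.2 + 4·0.17
 = 0 + 0.2 + 0.44 + 0.6 + 0.68
 = 1.92

1.92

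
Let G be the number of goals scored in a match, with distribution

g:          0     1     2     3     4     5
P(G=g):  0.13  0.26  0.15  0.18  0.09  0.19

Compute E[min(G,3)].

E[min(G,3)] = Σ min(g,3)·P(G=g)
 = 0·0.13 + 1·0.26 + 2·0.15 + 3·0.18 + 3·0.09 + 3·0.19
 = 0 + 0.26 + 0.3 + 0.54 + 0.27 + 0.57
 = 1.94

1.94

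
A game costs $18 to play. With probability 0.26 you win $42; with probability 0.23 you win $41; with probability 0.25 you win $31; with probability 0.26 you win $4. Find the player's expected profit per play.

E[payout] = 42·0.26 + 41·0.23 + 31·0.25 + 4·0.26
 = 10.92 + 9.43 + 7.75 + 1.04
 = 29.14
Net = 29.14 - 18 = 11.14

11.14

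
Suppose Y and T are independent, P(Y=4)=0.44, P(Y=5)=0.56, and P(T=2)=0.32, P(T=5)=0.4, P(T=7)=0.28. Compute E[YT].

20.976

E[YT] = Σ_y Σ_t yt · P(Y=y)P(T=t)
 = 8·0.1408 + 20·0.176 + 28·0.1232 + 10·0.1792 + 25·0.224 + 35·0.1568
 = 1.1264 + 3.52 + 3.4496 + 1.792 + 5.6 + 5.488
 = 20.976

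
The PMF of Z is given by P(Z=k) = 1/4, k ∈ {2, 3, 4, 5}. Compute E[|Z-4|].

E[|Z-4|] = Σ |z-4|·P(Z=z)
 = 2·1/4 + 1·1/4 + 0·1/4 + 1·1/4
 = 1/2 + 1/4 + 0 + 1/4
 = 1

1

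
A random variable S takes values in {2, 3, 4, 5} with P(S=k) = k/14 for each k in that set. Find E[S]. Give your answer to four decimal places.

3.8571

E[S] = Σ s·P(S=s)
 = 2·1/7 + 3·3/14 + 4·2/7 + 5·5/14
 = 2/7 + 9/14 + 8/7 + 25/14
 = 27/7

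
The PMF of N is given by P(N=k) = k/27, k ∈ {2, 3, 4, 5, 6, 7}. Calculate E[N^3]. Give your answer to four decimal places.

173.1481

E[N^3] = Σ n^3·P(N=n)
 = 8·2/27 + 27·1/9 + 64·4/27 + 125·5/27 + 216·2/9 + 343·7/27
 = 16/27 + 3 + 256/27 + 625/27 + 48 + 2401/27
 = 4675/27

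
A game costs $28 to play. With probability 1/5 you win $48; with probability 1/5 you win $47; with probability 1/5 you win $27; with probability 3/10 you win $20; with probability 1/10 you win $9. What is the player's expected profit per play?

3.3

E[payout] = 48·1/5 + 47·1/5 + 27·1/5 + 20·3/10 + 9·1/10
 = 48/5 + 47/5 + 27/5 + 6 + 9/10
 = 313/10
Net = 313/10 - 28 = 33/10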